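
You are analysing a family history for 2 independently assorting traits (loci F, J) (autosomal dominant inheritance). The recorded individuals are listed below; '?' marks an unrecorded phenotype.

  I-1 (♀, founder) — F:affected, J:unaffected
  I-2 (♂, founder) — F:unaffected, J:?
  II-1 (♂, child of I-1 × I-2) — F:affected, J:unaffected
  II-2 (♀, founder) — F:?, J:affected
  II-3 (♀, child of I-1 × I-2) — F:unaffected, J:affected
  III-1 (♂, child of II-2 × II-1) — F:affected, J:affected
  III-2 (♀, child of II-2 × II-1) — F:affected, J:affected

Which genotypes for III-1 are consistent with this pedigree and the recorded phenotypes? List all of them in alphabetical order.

III-1 ∈ {FF Jj, Ff Jj}

F/I-1 aff ·: Ff
F/I-2 un ·: ff
F/II-1 aff I-1×I-2: Ff
F/II-2 ? ·: ff|Ff|FF
F/II-3 un I-1×I-2: ff
F/III-1 aff II-2×II-1: Ff|FF
F/III-2 aff II-2×II-1: Ff|FF
⇒ F over [I-1,I-2,II-1,II-2,II-3,III-1,III-2]: 9 consistent
J/I-1 un ·: jj
J/I-2 ? ·: Jj
J/II-1 un I-1×I-2: jj
J/II-2 aff ·: Jj|JJ
J/II-3 aff I-1×I-2: Jj
J/III-1 aff II-2×II-1: Jj
J/III-2 aff II-2×II-1: Jj
⇒ J over [I-1,I-2,II-1,II-2,II-3,III-1,III-2]: 2 consistent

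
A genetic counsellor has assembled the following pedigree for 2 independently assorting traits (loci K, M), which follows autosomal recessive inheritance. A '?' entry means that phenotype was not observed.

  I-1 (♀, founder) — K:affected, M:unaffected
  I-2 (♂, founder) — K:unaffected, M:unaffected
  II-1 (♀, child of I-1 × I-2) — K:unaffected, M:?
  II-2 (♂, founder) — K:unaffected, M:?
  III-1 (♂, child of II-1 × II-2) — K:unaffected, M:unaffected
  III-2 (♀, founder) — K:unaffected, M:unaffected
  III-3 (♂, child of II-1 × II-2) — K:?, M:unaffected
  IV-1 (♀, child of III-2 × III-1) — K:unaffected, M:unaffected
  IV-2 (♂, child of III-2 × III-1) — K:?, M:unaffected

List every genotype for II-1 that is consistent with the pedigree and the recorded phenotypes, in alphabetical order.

II-1 ∈ {Kk MM, Kk Mm, Kk mm}

K/I-1 aff ·: kk
K/I-2 un ·: KK|Kk
K/II-1 un I-1×I-2: Kk
K/II-2 un ·: KK|Kk
K/III-1 un II-1×II-2: KK|Kk
K/III-2 un ·: KK|Kk
K/III-3 ? II-1×II-2: KK|Kk|kk
K/IV-1 un III-2×III-1: KK|Kk
K/IV-2 ? III-2×III-1: KK|Kk|kk
⇒ K over [I-1,I-2,II-1,II-2,III-1,III-2,III-3,IV-1,IV-2]: 150 consistent
M/I-1 un ·: MM|Mm
M/I-2 un ·: MM|Mm
M/II-1 ? I-1×I-2: MM|Mm|mm
M/II-2 ? ·: MM|Mm|mm
M/III-1 un II-1×II-2: MM|Mm
M/III-2 un ·: MM|Mm
M/III-3 un II-1×II-2: MM|Mm
M/IV-1 un III-2×III-1: MM|Mm
M/IV-2 un III-2×III-1: MM|Mm
⇒ M over [I-1,I-2,II-1,II-2,III-1,III-2,III-3,IV-1,IV-2]: 352 consistent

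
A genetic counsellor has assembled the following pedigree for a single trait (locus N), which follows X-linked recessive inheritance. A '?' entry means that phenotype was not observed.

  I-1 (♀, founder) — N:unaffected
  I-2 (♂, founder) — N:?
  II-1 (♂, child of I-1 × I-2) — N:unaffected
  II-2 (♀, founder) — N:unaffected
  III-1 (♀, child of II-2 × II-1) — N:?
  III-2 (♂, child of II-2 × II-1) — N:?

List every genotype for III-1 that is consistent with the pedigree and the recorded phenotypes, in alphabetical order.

N/I-1 un ·: X^NX^N|X^NX^n
N/I-2 ? ·: X^NY|X^nY
N/II-1 un I-1×I-2: X^NY
N/II-2 un ·: X^NX^N|X^NX^n
N/III-1 ? II-2×II-1: X^NX^N|X^NX^n
N/III-2 ? II-2×II-1: X^NY|X^nY
⇒ N over [I-1,I-2,II-1,II-2,III-1,III-2]: 20 consistent

III-1 ∈ {X^NX^N, X^NX^n}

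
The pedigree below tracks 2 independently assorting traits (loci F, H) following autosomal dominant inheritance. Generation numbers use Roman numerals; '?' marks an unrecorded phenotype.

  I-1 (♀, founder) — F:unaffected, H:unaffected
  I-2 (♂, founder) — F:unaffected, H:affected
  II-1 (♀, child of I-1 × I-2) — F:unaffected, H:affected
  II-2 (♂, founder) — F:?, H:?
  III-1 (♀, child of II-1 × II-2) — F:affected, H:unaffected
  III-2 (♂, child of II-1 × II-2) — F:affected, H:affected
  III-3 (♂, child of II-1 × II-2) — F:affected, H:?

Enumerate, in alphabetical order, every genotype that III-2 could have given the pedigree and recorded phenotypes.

III-2 ∈ {Ff HH, Ff Hh}

F/I-1 un ·: ff
F/I-2 un ·: ff
F/II-1 un I-1×I-2: ff
F/II-2 ? ·: Ff|FF
F/III-1 aff II-1×II-2: Ff
F/III-2 aff II-1×II-2: Ff
F/III-3 aff II-1×II-2: Ff
⇒ F over [I-1,I-2,II-1,II-2,III-1,III-2,III-3]: 2 consistent
H/I-1 un ·: hh
H/I-2 aff ·: Hh|HH
H/II-1 aff I-1×I-2: Hh
H/II-2 ? ·: hh|Hh
H/III-1 un II-1×II-2: hh
H/III-2 aff II-1×II-2: Hh|HH
H/III-3 ? II-1×II-2: hh|Hh|HH
⇒ H over [I-1,I-2,II-1,II-2,III-1,III-2,III-3]: 16 consistent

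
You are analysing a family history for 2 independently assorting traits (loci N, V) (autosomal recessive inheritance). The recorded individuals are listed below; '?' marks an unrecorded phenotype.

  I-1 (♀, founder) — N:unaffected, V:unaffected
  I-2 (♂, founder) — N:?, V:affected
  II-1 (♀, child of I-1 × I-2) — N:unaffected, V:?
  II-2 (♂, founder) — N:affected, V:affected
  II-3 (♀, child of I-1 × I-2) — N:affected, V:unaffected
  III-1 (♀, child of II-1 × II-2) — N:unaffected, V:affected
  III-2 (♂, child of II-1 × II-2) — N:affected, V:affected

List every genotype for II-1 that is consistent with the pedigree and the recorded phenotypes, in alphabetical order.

N/I-1 un ·: Nn
N/I-2 ? ·: Nn|nn
N/II-1 un I-1×I-2: Nn
N/II-2 aff ·: nn
N/II-3 aff I-1×I-2: nn
N/III-1 un II-1×II-2: Nn
N/III-2 aff II-1×II-2: nn
⇒ N over [I-1,I-2,II-1,II-2,II-3,III-1,III-2]: 2 consistent
V/I-1 un ·: VV|Vv
V/I-2 aff ·: vv
V/II-1 ? I-1×I-2: Vv|vv
V/II-2 aff ·: vv
V/II-3 un I-1×I-2: Vv
V/III-1 aff II-1×II-2: vv
V/III-2 aff II-1×II-2: vv
⇒ V over [I-1,I-2,II-1,II-2,II-3,III-1,III-2]: 3 consistent

II-1 ∈ {Nn Vv, Nn vv}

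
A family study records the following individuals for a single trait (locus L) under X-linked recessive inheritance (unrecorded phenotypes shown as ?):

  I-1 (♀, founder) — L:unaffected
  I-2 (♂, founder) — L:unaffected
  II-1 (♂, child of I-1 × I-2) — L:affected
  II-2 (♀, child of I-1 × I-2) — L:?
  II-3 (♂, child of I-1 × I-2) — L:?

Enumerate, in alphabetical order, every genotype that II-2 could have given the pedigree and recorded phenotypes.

II-2 ∈ {X^LX^L, X^LX^l}

L/I-1 un ·: X^LX^l
L/I-2 un ·: X^LY
L/II-1 aff I-1×I-2: X^lY
L/II-2 ? I-1×I-2: X^LX^L|X^LX^l
L/II-3 ? I-1×I-2: X^LY|X^lY
⇒ L over [I-1,I-2,II-1,II-2,II-3]: 4 consistent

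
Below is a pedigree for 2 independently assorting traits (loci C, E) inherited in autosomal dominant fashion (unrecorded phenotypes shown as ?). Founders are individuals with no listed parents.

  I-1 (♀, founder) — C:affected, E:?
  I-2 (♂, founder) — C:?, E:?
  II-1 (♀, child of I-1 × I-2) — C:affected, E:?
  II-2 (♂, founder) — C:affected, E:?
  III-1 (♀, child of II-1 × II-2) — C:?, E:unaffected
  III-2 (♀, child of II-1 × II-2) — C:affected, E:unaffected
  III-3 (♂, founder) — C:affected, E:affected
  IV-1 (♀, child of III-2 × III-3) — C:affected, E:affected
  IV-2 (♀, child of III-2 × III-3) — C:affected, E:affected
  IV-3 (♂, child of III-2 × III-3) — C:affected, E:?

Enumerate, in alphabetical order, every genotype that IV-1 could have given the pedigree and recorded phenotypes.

C/I-1 aff ·: Cc|CC
C/I-2 ? ·: cc|Cc|CC
C/II-1 aff I-1×I-2: Cc|CC
C/II-2 aff ·: Cc|CC
C/III-1 ? II-1×II-2: cc|Cc|CC
C/III-2 aff II-1×II-2: Cc|CC
C/III-3 aff ·: Cc|CC
C/IV-1 aff III-2×III-3: Cc|CC
C/IV-2 aff III-2×III-3: Cc|CC
C/IV-3 aff III-2×III-3: Cc|CC
⇒ C over [I-1,I-2,II-1,II-2,III-1,III-2,III-3,IV-1,IV-2,IV-3]: 861 consistent
E/I-1 ? ·: ee|Ee|EE
E/I-2 ? ·: ee|Ee|EE
E/II-1 ? I-1×I-2: ee|Ee
E/II-2 ? ·: ee|Ee
E/III-1 un II-1×II-2: ee
E/III-2 un II-1×II-2: ee
E/III-3 aff ·: Ee|EE
E/IV-1 aff III-2×III-3: Ee
E/IV-2 aff III-2×III-3: Ee
E/IV-3 ? III-2×III-3: ee|Ee
⇒ E over [I-1,I-2,II-1,II-2,III-1,III-2,III-3,IV-1,IV-2,IV-3]: 66 consistent

IV-1 ∈ {CC Ee, Cc Ee}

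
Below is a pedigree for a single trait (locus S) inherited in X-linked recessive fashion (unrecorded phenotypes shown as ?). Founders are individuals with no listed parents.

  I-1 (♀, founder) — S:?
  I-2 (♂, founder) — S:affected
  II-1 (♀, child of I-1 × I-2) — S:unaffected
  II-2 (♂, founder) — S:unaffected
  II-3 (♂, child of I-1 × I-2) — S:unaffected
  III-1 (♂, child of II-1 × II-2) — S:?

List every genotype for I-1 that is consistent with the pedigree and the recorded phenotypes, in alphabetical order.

S/I-1 ? ·: X^SX^S|X^SX^s
S/I-2 aff ·: X^sY
S/II-1 un I-1×I-2: X^SX^s
S/II-2 un ·: X^SY
S/II-3 un I-1×I-2: X^SY
S/III-1 ? II-1×II-2: X^SY|X^sY
⇒ S over [I-1,I-2,II-1,II-2,II-3,III-1]: 4 consistent

I-1 ∈ {X^SX^S, X^SX^s}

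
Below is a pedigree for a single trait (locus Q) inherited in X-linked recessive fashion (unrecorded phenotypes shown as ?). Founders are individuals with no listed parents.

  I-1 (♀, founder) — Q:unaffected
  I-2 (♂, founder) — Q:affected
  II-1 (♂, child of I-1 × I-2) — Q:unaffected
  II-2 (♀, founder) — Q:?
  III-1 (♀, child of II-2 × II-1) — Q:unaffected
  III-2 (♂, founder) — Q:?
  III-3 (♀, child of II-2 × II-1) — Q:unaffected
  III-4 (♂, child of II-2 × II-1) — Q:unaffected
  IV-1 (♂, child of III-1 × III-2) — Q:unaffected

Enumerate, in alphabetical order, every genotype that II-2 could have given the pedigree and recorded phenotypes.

II-2 ∈ {X^QX^Q, X^QX^q}

Q/I-1 un ·: X^QX^Q|X^QX^q
Q/I-2 aff ·: X^qY
Q/II-1 un I-1×I-2: X^QY
Q/II-2 ? ·: X^QX^Q|X^QX^q
Q/III-1 un II-2×II-1: X^QX^Q|X^QX^q
Q/III-2 ? ·: X^QY|X^qY
Q/III-3 un II-2×II-1: X^QX^Q|X^QX^q
Q/III-4 un II-2×II-1: X^QY
Q/IV-1 un III-1×III-2: X^QY
⇒ Q over [I-1,I-2,II-1,II-2,III-1,III-2,III-3,III-4,IV-1]: 20 consistent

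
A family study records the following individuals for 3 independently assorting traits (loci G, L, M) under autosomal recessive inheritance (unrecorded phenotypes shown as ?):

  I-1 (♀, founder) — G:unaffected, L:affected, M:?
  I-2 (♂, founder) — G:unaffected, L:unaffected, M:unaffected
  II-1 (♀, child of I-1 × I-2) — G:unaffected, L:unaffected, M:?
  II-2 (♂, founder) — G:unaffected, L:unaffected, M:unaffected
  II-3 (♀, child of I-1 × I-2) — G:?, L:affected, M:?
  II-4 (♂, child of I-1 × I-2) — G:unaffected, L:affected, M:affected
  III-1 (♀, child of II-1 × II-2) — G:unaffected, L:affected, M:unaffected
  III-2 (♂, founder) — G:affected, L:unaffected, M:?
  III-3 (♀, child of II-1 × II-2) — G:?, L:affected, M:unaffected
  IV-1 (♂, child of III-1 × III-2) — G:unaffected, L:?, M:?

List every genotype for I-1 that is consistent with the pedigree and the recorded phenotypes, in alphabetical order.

I-1 ∈ {GG ll Mm, GG ll mm, Gg ll Mm, Gg ll mm}

G/I-1 un ·: GG|Gg
G/I-2 un ·: GG|Gg
G/II-1 un I-1×I-2: GG|Gg
G/II-2 un ·: GG|Gg
G/II-3 ? I-1×I-2: GG|Gg|gg
G/II-4 un I-1×I-2: GG|Gg
G/III-1 un II-1×II-2: GG|Gg
G/III-2 aff ·: gg
G/III-3 ? II-1×II-2: GG|Gg|gg
G/IV-1 un III-1×III-2: Gg
⇒ G over [I-1,I-2,II-1,II-2,II-3,II-4,III-1,III-2,III-3,IV-1]: 215 consistent
L/I-1 aff ·: ll
L/I-2 un ·: Ll
L/II-1 un I-1×I-2: Ll
L/II-2 un ·: Ll
L/II-3 aff I-1×I-2: ll
L/II-4 aff I-1×I-2: ll
L/III-1 aff II-1×II-2: ll
L/III-2 un ·: LL|Ll
L/III-3 aff II-1×II-2: ll
L/IV-1 ? III-1×III-2: Ll|ll
⇒ L over [I-1,I-2,II-1,II-2,II-3,II-4,III-1,III-2,III-3,IV-1]: 3 consistent
M/I-1 ? ·: Mm|mm
M/I-2 un ·: Mm
M/II-1 ? I-1×I-2: MM|Mm|mm
M/II-2 un ·: MM|Mm
M/II-3 ? I-1×I-2: MM|Mm|mm
M/II-4 aff I-1×I-2: mm
M/III-1 un II-1×II-2: MM|Mm
M/III-2 ? ·: MM|Mm|mm
M/III-3 un II-1×II-2: MM|Mm
M/IV-1 ? III-1×III-2: MM|Mm|mm
⇒ M over [I-1,I-2,II-1,II-2,II-3,II-4,III-1,III-2,III-3,IV-1]: 368 consistent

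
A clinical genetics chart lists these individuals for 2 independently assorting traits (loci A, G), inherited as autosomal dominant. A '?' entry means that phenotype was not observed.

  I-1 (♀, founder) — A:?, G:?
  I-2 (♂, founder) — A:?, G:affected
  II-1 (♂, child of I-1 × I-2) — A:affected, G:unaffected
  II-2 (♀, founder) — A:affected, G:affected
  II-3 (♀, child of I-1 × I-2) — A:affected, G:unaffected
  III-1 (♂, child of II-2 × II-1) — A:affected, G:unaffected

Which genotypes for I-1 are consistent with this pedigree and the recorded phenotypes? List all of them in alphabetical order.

I-1 ∈ {AA Gg, AA gg, Aa Gg, Aa gg, aa Gg, aa gg}

A/I-1 ? ·: aa|Aa|AA
A/I-2 ? ·: aa|Aa|AA
A/II-1 aff I-1×I-2: Aa|AA
A/II-2 aff ·: Aa|AA
A/II-3 aff I-1×I-2: Aa|AA
A/III-1 aff II-2×II-1: Aa|AA
⇒ A over [I-1,I-2,II-1,II-2,II-3,III-1]: 61 consistent
G/I-1 ? ·: gg|Gg
G/I-2 aff ·: Gg
G/II-1 un I-1×I-2: gg
G/II-2 aff ·: Gg
G/II-3 un I-1×I-2: gg
G/III-1 un II-2×II-1: gg
⇒ G over [I-1,I-2,II-1,II-2,II-3,III-1]: 2 consistent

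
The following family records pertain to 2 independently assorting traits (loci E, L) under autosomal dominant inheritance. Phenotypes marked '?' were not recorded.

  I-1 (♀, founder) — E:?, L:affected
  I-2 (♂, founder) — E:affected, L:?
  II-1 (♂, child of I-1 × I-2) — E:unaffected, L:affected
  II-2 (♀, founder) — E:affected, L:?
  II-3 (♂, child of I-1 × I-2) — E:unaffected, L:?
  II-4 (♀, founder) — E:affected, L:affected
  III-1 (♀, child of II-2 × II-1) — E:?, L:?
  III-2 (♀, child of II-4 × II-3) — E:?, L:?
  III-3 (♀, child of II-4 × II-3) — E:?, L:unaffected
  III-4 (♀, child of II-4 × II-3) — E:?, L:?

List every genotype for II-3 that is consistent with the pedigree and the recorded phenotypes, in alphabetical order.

II-3 ∈ {ee Ll, ee ll}

E/I-1 ? ·: ee|Ee
E/I-2 aff ·: Ee
E/II-1 un I-1×I-2: ee
E/II-2 aff ·: Ee|EE
E/II-3 un I-1×I-2: ee
E/II-4 aff ·: Ee|EE
E/III-1 ? II-2×II-1: ee|Ee
E/III-2 ? II-4×II-3: ee|Ee
E/III-3 ? II-4×II-3: ee|Ee
E/III-4 ? II-4×II-3: ee|Ee
⇒ E over [I-1,I-2,II-1,II-2,II-3,II-4,III-1,III-2,III-3,III-4]: 54 consistent
L/I-1 aff ·: Ll|LL
L/I-2 ? ·: ll|Ll|LL
L/II-1 aff I-1×I-2: Ll|LL
L/II-2 ? ·: ll|Ll|LL
L/II-3 ? I-1×I-2: ll|Ll
L/II-4 aff ·: Ll
L/III-1 ? II-2×II-1: ll|Ll|LL
L/III-2 ? II-4×II-3: ll|Ll|LL
L/III-3 un II-4×II-3: ll
L/III-4 ? II-4×II-3: ll|Ll|LL
⇒ L over [I-1,I-2,II-1,II-2,II-3,II-4,III-1,III-2,III-3,III-4]: 495 consistent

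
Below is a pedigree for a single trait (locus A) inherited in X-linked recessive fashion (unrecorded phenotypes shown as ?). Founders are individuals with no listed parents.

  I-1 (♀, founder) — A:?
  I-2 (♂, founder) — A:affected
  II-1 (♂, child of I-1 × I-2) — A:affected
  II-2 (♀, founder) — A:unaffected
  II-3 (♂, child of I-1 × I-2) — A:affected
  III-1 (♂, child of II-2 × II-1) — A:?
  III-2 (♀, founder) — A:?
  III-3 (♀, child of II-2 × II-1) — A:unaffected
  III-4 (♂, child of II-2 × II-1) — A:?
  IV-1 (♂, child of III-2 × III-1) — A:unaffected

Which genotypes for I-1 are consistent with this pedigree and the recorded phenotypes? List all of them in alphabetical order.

A/I-1 ? ·: X^AX^a|X^aX^a
A/I-2 aff ·: X^aY
A/II-1 aff I-1×I-2: X^aY
A/II-2 un ·: X^AX^A|X^AX^a
A/II-3 aff I-1×I-2: X^aY
A/III-1 ? II-2×II-1: X^AY|X^aY
A/III-2 ? ·: X^AX^A|X^AX^a
A/III-3 un II-2×II-1: X^AX^a
A/III-4 ? II-2×II-1: X^AY|X^aY
A/IV-1 un III-2×III-1: X^AY
⇒ A over [I-1,I-2,II-1,II-2,II-3,III-1,III-2,III-3,III-4,IV-1]: 20 consistent

I-1 ∈ {X^AX^a, X^aX^a}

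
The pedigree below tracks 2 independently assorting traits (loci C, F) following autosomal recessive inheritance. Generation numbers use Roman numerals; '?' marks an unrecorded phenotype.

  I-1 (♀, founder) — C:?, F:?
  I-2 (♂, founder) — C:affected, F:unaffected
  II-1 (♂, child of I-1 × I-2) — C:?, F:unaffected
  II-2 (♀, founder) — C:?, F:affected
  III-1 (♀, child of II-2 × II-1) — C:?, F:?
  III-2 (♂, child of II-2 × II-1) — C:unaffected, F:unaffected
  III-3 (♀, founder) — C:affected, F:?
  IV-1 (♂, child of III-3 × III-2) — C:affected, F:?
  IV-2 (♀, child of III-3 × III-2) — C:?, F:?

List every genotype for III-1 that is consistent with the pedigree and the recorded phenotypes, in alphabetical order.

III-1 ∈ {CC Ff, CC ff, Cc Ff, Cc ff, cc Ff, cc ff}

C/I-1 ? ·: CC|Cc|cc
C/I-2 aff ·: cc
C/II-1 ? I-1×I-2: Cc|cc
C/II-2 ? ·: CC|Cc|cc
C/III-1 ? II-2×II-1: CC|Cc|cc
C/III-2 un II-2×II-1: Cc
C/III-3 aff ·: cc
C/IV-1 aff III-3×III-2: cc
C/IV-2 ? III-3×III-2: Cc|cc
⇒ C over [I-1,I-2,II-1,II-2,III-1,III-2,III-3,IV-1,IV-2]: 40 consistent
F/I-1 ? ·: FF|Ff|ff
F/I-2 un ·: FF|Ff
F/II-1 un I-1×I-2: FF|Ff
F/II-2 aff ·: ff
F/III-1 ? II-2×II-1: Ff|ff
F/III-2 un II-2×II-1: Ff
F/III-3 ? ·: FF|Ff|ff
F/IV-1 ? III-3×III-2: FF|Ff|ff
F/IV-2 ? III-3×III-2: FF|Ff|ff
⇒ F over [I-1,I-2,II-1,II-2,III-1,III-2,III-3,IV-1,IV-2]: 238 consistent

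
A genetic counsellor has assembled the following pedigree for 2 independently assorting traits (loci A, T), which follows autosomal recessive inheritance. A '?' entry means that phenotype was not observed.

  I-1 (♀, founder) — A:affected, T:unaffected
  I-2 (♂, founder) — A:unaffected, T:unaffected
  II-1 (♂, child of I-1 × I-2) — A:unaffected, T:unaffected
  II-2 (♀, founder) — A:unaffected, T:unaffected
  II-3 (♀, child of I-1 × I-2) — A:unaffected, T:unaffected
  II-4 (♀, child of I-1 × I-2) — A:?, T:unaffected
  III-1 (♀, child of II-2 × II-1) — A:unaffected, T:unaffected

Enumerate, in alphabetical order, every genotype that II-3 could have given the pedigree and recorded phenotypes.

II-3 ∈ {Aa TT, Aa Tt}

A/I-1 aff ·: aa
A/I-2 un ·: AA|Aa
A/II-1 un I-1×I-2: Aa
A/II-2 un ·: AA|Aa
A/II-3 un I-1×I-2: Aa
A/II-4 ? I-1×I-2: Aa|aa
A/III-1 un II-2×II-1: AA|Aa
⇒ A over [I-1,I-2,II-1,II-2,II-3,II-4,III-1]: 12 consistent
T/I-1 un ·: TT|Tt
T/I-2 un ·: TT|Tt
T/II-1 un I-1×I-2: TT|Tt
T/II-2 un ·: TT|Tt
T/II-3 un I-1×I-2: TT|Tt
T/II-4 un I-1×I-2: TT|Tt
T/III-1 un II-2×II-1: TT|Tt
⇒ T over [I-1,I-2,II-1,II-2,II-3,II-4,III-1]: 87 consistent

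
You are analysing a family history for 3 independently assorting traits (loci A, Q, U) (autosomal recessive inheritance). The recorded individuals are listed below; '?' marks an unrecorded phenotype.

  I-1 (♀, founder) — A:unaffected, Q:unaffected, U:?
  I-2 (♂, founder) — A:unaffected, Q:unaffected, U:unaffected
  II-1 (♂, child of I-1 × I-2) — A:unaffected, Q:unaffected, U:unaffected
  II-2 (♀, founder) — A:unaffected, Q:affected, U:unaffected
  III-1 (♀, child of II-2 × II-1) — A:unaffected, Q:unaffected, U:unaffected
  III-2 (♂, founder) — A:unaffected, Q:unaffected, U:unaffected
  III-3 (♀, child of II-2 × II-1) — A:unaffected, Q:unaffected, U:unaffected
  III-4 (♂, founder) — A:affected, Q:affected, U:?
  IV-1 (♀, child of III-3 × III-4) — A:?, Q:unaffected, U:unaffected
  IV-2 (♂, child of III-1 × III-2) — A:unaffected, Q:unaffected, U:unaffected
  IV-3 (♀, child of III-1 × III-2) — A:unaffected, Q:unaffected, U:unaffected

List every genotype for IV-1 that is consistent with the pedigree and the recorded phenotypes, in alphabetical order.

A/I-1 un ·: AA|Aa
A/I-2 un ·: AA|Aa
A/II-1 un I-1×I-2: AA|Aa
A/II-2 un ·: AA|Aa
A/III-1 un II-2×II-1: AA|Aa
A/III-2 un ·: AA|Aa
A/III-3 un II-2×II-1: AA|Aa
A/III-4 aff ·: aa
A/IV-1 ? III-3×III-4: Aa|aa
A/IV-2 un III-1×III-2: AA|Aa
A/IV-3 un III-1×III-2: AA|Aa
⇒ A over [I-1,I-2,II-1,II-2,III-1,III-2,III-3,III-4,IV-1,IV-2,IV-3]: 410 consistent
Q/I-1 un ·: QQ|Qq
Q/I-2 un ·: QQ|Qq
Q/II-1 un I-1×I-2: QQ|Qq
Q/II-2 aff ·: qq
Q/III-1 un II-2×II-1: Qq
Q/III-2 un ·: QQ|Qq
Q/III-3 un II-2×II-1: Qq
Q/III-4 aff ·: qq
Q/IV-1 un III-3×III-4: Qq
Q/IV-2 un III-1×III-2: QQ|Qq
Q/IV-3 un III-1×III-2: QQ|Qq
⇒ Q over [I-1,I-2,II-1,II-2,III-1,III-2,III-3,III-4,IV-1,IV-2,IV-3]: 56 consistent
U/I-1 ? ·: UU|Uu|uu
U/I-2 un ·: UU|Uu
U/II-1 un I-1×I-2: UU|Uu
U/II-2 un ·: UU|Uu
U/III-1 un II-2×II-1: UU|Uu
U/III-2 un ·: UU|Uu
U/III-3 un II-2×II-1: UU|Uu
U/III-4 ? ·: UU|Uu|uu
U/IV-1 un III-3×III-4: UU|Uu
U/IV-2 un III-1×III-2: UU|Uu
U/IV-3 un III-1×III-2: UU|Uu
⇒ U over [I-1,I-2,II-1,II-2,III-1,III-2,III-3,III-4,IV-1,IV-2,IV-3]: 1718 consistent

IV-1 ∈ {Aa Qq UU, Aa Qq Uu, aa Qq UU, aa Qq Uu}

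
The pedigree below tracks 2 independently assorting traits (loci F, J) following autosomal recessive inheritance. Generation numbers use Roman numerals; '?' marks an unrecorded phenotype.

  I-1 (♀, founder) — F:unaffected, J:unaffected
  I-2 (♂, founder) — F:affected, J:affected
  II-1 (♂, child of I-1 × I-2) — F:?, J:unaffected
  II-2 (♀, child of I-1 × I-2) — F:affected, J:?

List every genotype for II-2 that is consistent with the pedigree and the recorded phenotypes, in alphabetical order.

F/I-1 un ·: Ff
F/I-2 aff ·: ff
F/II-1 ? I-1×I-2: Ff|ff
F/II-2 aff I-1×I-2: ff
⇒ F over [I-1,I-2,II-1,II-2]: 2 consistent
J/I-1 un ·: JJ|Jj
J/I-2 aff ·: jj
J/II-1 un I-1×I-2: Jj
J/II-2 ? I-1×I-2: Jj|jj
⇒ J over [I-1,I-2,II-1,II-2]: 3 consistent

II-2 ∈ {ff Jj, ff jj}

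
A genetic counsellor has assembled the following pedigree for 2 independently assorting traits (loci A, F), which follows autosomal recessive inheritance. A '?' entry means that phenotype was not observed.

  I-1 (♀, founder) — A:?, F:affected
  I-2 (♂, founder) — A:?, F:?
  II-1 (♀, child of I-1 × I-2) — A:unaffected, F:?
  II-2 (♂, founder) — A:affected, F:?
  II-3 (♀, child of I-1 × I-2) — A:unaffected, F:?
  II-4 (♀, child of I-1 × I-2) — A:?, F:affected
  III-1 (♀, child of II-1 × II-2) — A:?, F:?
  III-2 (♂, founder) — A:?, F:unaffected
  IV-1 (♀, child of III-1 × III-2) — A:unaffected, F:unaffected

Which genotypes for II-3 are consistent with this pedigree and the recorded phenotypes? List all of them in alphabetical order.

II-3 ∈ {AA Ff, AA ff, Aa Ff, Aa ff}

A/I-1 ? ·: AA|Aa|aa
A/I-2 ? ·: AA|Aa|aa
A/II-1 un I-1×I-2: AA|Aa
A/II-2 aff ·: aa
A/II-3 un I-1×I-2: AA|Aa
A/II-4 ? I-1×I-2: AA|Aa|aa
A/III-1 ? II-1×II-2: Aa|aa
A/III-2 ? ·: AA|Aa|aa
A/IV-1 un III-1×III-2: AA|Aa
⇒ A over [I-1,I-2,II-1,II-2,II-3,II-4,III-1,III-2,IV-1]: 215 consistent
F/I-1 aff ·: ff
F/I-2 ? ·: Ff|ff
F/II-1 ? I-1×I-2: Ff|ff
F/II-2 ? ·: FF|Ff|ff
F/II-3 ? I-1×I-2: Ff|ff
F/II-4 aff I-1×I-2: ff
F/III-1 ? II-1×II-2: FF|Ff|ff
F/III-2 un ·: FF|Ff
F/IV-1 un III-1×III-2: FF|Ff
⇒ F over [I-1,I-2,II-1,II-2,II-3,II-4,III-1,III-2,IV-1]: 80 consistent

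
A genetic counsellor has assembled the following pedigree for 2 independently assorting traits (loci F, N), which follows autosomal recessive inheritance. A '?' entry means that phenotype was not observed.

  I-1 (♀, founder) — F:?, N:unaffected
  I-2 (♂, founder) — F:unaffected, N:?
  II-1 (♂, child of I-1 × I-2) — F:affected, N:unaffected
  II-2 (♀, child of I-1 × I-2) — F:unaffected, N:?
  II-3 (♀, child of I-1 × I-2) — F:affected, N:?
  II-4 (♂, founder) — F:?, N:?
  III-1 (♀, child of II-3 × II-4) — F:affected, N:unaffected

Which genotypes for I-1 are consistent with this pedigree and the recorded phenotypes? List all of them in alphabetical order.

I-1 ∈ {Ff NN, Ff Nn, ff NN, ff Nn}

F/I-1 ? ·: Ff|ff
F/I-2 un ·: Ff
F/II-1 aff I-1×I-2: ff
F/II-2 un I-1×I-2: FF|Ff
F/II-3 aff I-1×I-2: ff
F/II-4 ? ·: Ff|ff
F/III-1 aff II-3×II-4: ff
⇒ F over [I-1,I-2,II-1,II-2,II-3,II-4,III-1]: 6 consistent
N/I-1 un ·: NN|Nn
N/I-2 ? ·: NN|Nn|nn
N/II-1 un I-1×I-2: NN|Nn
N/II-2 ? I-1×I-2: NN|Nn|nn
N/II-3 ? I-1×I-2: NN|Nn|nn
N/II-4 ? ·: NN|Nn|nn
N/III-1 un II-3×II-4: NN|Nn
⇒ N over [I-1,I-2,II-1,II-2,II-3,II-4,III-1]: 161 consistent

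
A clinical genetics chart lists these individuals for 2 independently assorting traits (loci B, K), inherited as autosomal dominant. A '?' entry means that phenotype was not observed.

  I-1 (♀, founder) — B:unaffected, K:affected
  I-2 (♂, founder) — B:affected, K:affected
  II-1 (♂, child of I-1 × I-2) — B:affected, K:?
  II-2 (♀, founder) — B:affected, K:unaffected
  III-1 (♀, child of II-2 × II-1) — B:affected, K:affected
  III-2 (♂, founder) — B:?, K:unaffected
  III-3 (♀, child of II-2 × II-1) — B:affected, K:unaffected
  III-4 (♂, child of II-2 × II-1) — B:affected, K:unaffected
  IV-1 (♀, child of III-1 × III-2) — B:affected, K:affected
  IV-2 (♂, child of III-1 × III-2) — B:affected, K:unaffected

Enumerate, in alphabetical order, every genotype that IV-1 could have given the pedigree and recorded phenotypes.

B/I-1 un ·: bb
B/I-2 aff ·: Bb|BB
B/II-1 aff I-1×I-2: Bb
B/II-2 aff ·: Bb|BB
B/III-1 aff II-2×II-1: Bb|BB
B/III-2 ? ·: bb|Bb|BB
B/III-3 aff II-2×II-1: Bb|BB
B/III-4 aff II-2×II-1: Bb|BB
B/IV-1 aff III-1×III-2: Bb|BB
B/IV-2 aff III-1×III-2: Bb|BB
⇒ B over [I-1,I-2,II-1,II-2,III-1,III-2,III-3,III-4,IV-1,IV-2]: 240 consistent
K/I-1 aff ·: Kk|KK
K/I-2 aff ·: Kk|KK
K/II-1 ? I-1×I-2: Kk
K/II-2 un ·: kk
K/III-1 aff II-2×II-1: Kk
K/III-2 un ·: kk
K/III-3 un II-2×II-1: kk
K/III-4 un II-2×II-1: kk
K/IV-1 aff III-1×III-2: Kk
K/IV-2 un III-1×III-2: kk
⇒ K over [I-1,I-2,II-1,II-2,III-1,III-2,III-3,III-4,IV-1,IV-2]: 3 consistent

IV-1 ∈ {BB Kk, Bb Kk}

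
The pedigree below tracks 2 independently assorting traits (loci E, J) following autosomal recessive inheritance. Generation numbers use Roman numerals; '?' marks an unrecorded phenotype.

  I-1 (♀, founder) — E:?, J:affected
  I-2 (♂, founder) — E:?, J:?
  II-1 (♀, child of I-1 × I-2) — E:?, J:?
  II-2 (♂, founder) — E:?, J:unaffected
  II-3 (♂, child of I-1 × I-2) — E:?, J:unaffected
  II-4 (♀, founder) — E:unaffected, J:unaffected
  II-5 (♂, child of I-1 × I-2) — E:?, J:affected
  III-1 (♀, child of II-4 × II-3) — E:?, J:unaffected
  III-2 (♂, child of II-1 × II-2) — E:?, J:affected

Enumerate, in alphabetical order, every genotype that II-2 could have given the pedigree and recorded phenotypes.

E/I-1 ? ·: EE|Ee|ee
E/I-2 ? ·: EE|Ee|ee
E/II-1 ? I-1×I-2: EE|Ee|ee
E/II-2 ? ·: EE|Ee|ee
E/II-3 ? I-1×I-2: EE|Ee|ee
E/II-4 un ·: EE|Ee
E/II-5 ? I-1×I-2: EE|Ee|ee
E/III-1 ? II-4×II-3: EE|Ee|ee
E/III-2 ? II-1×II-2: EE|Ee|ee
⇒ E over [I-1,I-2,II-1,II-2,II-3,II-4,II-5,III-1,III-2]: 1293 consistent
J/I-1 aff ·: jj
J/I-2 ? ·: Jj
J/II-1 ? I-1×I-2: Jj|jj
J/II-2 un ·: Jj
J/II-3 un I-1×I-2: Jj
J/II-4 un ·: JJ|Jj
J/II-5 aff I-1×I-2: jj
J/III-1 un II-4×II-3: JJ|Jj
J/III-2 aff II-1×II-2: jj
⇒ J over [I-1,I-2,II-1,II-2,II-3,II-4,II-5,III-1,III-2]: 8 consistent

II-2 ∈ {EE Jj, Ee Jj, ee Jj}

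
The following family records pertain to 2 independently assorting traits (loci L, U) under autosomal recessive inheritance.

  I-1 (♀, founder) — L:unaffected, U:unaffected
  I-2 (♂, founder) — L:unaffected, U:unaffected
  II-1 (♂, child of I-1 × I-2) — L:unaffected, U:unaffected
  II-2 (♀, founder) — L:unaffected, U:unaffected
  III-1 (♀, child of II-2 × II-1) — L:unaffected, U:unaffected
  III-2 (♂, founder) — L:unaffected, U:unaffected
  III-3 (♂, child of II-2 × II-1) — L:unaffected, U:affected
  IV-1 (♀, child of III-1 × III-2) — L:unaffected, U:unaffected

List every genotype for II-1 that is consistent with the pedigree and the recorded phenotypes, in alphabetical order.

II-1 ∈ {LL Uu, Ll Uu}

L/I-1 un ·: LL|Ll
L/I-2 un ·: LL|Ll
L/II-1 un I-1×I-2: LL|Ll
L/II-2 un ·: LL|Ll
L/III-1 un II-2×II-1: LL|Ll
L/III-2 un ·: LL|Ll
L/III-3 un II-2×II-1: LL|Ll
L/IV-1 un III-1×III-2: LL|Ll
⇒ L over [I-1,I-2,II-1,II-2,III-1,III-2,III-3,IV-1]: 152 consistent
U/I-1 un ·: UU|Uu
U/I-2 un ·: UU|Uu
U/II-1 un I-1×I-2: Uu
U/II-2 un ·: Uu
U/III-1 un II-2×II-1: UU|Uu
U/III-2 un ·: UU|Uu
U/III-3 aff II-2×II-1: uu
U/IV-1 un III-1×III-2: UU|Uu
⇒ U over [I-1,I-2,II-1,II-2,III-1,III-2,III-3,IV-1]: 21 consistent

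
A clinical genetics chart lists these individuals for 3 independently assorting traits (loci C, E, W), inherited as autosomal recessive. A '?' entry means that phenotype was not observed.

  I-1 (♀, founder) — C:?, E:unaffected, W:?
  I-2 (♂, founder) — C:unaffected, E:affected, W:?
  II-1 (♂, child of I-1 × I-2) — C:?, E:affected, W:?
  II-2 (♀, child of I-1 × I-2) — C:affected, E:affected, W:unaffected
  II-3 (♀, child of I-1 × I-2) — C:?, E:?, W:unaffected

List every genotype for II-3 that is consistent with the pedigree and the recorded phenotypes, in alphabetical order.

II-3 ∈ {CC Ee WW, CC Ee Ww, CC ee WW, CC ee Ww, Cc Ee WW, Cc Ee Ww, Cc ee WW, Cc ee Ww, cc Ee WW, cc Ee Ww, cc ee WW, cc ee Ww}

C/I-1 ? ·: Cc|cc
C/I-2 un ·: Cc
C/II-1 ? I-1×I-2: CC|Cc|cc
C/II-2 aff I-1×I-2: cc
C/II-3 ? I-1×I-2: CC|Cc|cc
⇒ C over [I-1,I-2,II-1,II-2,II-3]: 13 consistent
E/I-1 un ·: Ee
E/I-2 aff ·: ee
E/II-1 aff I-1×I-2: ee
E/II-2 aff I-1×I-2: ee
E/II-3 ? I-1×I-2: Ee|ee
⇒ E over [I-1,I-2,II-1,II-2,II-3]: 2 consistent
W/I-1 ? ·: WW|Ww|ww
W/I-2 ? ·: WW|Ww|ww
W/II-1 ? I-1×I-2: WW|Ww|ww
W/II-2 un I-1×I-2: WW|Ww
W/II-3 un I-1×I-2: WW|Ww
⇒ W over [I-1,I-2,II-1,II-2,II-3]: 35 consistent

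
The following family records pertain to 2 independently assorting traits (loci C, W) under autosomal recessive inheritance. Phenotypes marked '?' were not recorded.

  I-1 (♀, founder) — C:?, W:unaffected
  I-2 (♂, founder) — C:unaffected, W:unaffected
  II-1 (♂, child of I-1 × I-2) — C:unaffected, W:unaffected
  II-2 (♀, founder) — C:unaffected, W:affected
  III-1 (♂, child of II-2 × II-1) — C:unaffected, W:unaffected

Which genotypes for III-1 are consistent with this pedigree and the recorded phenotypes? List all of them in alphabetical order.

C/I-1 ? ·: CC|Cc|cc
C/I-2 un ·: CC|Cc
C/II-1 un I-1×I-2: CC|Cc
C/II-2 un ·: CC|Cc
C/III-1 un II-2×II-1: CC|Cc
⇒ C over [I-1,I-2,II-1,II-2,III-1]: 32 consistent
W/I-1 un ·: WW|Ww
W/I-2 un ·: WW|Ww
W/II-1 un I-1×I-2: WW|Ww
W/II-2 aff ·: ww
W/III-1 un II-2×II-1: Ww
⇒ W over [I-1,I-2,II-1,II-2,III-1]: 7 consistent

III-1 ∈ {CC Ww, Cc Ww}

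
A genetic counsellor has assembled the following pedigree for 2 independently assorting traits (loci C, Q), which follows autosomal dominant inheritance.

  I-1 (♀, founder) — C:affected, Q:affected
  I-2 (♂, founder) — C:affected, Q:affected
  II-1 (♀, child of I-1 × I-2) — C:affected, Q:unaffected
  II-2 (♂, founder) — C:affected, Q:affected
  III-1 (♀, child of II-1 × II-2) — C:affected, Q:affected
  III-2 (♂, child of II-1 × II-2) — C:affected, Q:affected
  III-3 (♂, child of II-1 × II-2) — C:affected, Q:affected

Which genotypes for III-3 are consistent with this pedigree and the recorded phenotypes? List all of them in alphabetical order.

III-3 ∈ {CC Qq, Cc Qq}

C/I-1 aff ·: Cc|CC
C/I-2 aff ·: Cc|CC
C/II-1 aff I-1×I-2: Cc|CC
C/II-2 aff ·: Cc|CC
C/III-1 aff II-1×II-2: Cc|CC
C/III-2 aff II-1×II-2: Cc|CC
C/III-3 aff II-1×II-2: Cc|CC
⇒ C over [I-1,I-2,II-1,II-2,III-1,III-2,III-3]: 84 consistent
Q/I-1 aff ·: Qq
Q/I-2 aff ·: Qq
Q/II-1 un I-1×I-2: qq
Q/II-2 aff ·: Qq|QQ
Q/III-1 aff II-1×II-2: Qq
Q/III-2 aff II-1×II-2: Qq
Q/III-3 aff II-1×II-2: Qq
⇒ Q over [I-1,I-2,II-1,II-2,III-1,III-2,III-3]: 2 consistent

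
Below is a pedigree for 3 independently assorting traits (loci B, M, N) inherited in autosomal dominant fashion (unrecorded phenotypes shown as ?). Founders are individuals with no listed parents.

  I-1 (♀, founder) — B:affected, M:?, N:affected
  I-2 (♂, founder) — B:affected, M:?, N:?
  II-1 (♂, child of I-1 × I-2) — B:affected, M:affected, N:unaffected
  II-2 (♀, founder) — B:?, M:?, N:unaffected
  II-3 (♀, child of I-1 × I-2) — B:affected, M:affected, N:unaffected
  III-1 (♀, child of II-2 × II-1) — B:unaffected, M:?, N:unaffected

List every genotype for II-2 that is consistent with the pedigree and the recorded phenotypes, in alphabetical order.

B/I-1 aff ·: Bb|BB
B/I-2 aff ·: Bb|BB
B/II-1 aff I-1×I-2: Bb
B/II-2 ? ·: bb|Bb
B/II-3 aff I-1×I-2: Bb|BB
B/III-1 un II-2×II-1: bb
⇒ B over [I-1,I-2,II-1,II-2,II-3,III-1]: 12 consistent
M/I-1 ? ·: mm|Mm|MM
M/I-2 ? ·: mm|Mm|MM
M/II-1 aff I-1×I-2: Mm|MM
M/II-2 ? ·: mm|Mm|MM
M/II-3 aff I-1×I-2: Mm|MM
M/III-1 ? II-2×II-1: mm|Mm|MM
⇒ M over [I-1,I-2,II-1,II-2,II-3,III-1]: 98 consistent
N/I-1 aff ·: Nn
N/I-2 ? ·: nn|Nn
N/II-1 un I-1×I-2: nn
N/II-2 un ·: nn
N/II-3 un I-1×I-2: nn
N/III-1 un II-2×II-1: nn
⇒ N over [I-1,I-2,II-1,II-2,II-3,III-1]: 2 consistent

II-2 ∈ {Bb MM nn, Bb Mm nn, Bb mm nn, bb MM nn, bb Mm nn, bb mm nn}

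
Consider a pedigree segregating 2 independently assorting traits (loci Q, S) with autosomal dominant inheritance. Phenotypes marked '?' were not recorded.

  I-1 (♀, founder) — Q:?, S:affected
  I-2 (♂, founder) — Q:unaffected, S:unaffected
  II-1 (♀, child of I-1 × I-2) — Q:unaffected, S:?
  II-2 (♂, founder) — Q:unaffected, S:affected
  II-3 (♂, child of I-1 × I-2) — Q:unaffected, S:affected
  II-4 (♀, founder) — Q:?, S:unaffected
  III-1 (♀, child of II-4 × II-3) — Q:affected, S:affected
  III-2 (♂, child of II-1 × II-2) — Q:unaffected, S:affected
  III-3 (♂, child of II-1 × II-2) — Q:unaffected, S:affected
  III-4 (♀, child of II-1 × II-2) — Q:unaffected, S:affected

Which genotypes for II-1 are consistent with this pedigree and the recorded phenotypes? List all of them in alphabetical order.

Q/I-1 ? ·: qq|Qq
Q/I-2 un ·: qq
Q/II-1 un I-1×I-2: qq
Q/II-2 un ·: qq
Q/II-3 un I-1×I-2: qq
Q/II-4 ? ·: Qq|QQ
Q/III-1 aff II-4×II-3: Qq
Q/III-2 un II-1×II-2: qq
Q/III-3 un II-1×II-2: qq
Q/III-4 un II-1×II-2: qq
⇒ Q over [I-1,I-2,II-1,II-2,II-3,II-4,III-1,III-2,III-3,III-4]: 4 consistent
S/I-1 aff ·: Ss|SS
S/I-2 un ·: ss
S/II-1 ? I-1×I-2: ss|Ss
S/II-2 aff ·: Ss|SS
S/II-3 aff I-1×I-2: Ss
S/II-4 un ·: ss
S/III-1 aff II-4×II-3: Ss
S/III-2 aff II-1×II-2: Ss|SS
S/III-3 aff II-1×II-2: Ss|SS
S/III-4 aff II-1×II-2: Ss|SS
⇒ S over [I-1,I-2,II-1,II-2,II-3,II-4,III-1,III-2,III-3,III-4]: 34 consistent

II-1 ∈ {qq Ss, qq ss}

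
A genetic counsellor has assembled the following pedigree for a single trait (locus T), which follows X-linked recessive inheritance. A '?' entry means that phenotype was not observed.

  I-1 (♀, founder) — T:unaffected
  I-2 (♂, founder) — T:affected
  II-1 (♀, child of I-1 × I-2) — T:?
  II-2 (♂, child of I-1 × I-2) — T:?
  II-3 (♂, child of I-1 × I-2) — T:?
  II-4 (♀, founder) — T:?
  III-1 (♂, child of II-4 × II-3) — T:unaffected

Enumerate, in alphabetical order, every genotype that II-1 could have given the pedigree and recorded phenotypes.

T/I-1 un ·: X^TX^T|X^TX^t
T/I-2 aff ·: X^tY
T/II-1 ? I-1×I-2: X^TX^t|X^tX^t
T/II-2 ? I-1×I-2: X^TY|X^tY
T/II-3 ? I-1×I-2: X^TY|X^tY
T/II-4 ? ·: X^TX^T|X^TX^t
T/III-1 un II-4×II-3: X^TY
⇒ T over [I-1,I-2,II-1,II-2,II-3,II-4,III-1]: 18 consistent

II-1 ∈ {X^TX^t, X^tX^t}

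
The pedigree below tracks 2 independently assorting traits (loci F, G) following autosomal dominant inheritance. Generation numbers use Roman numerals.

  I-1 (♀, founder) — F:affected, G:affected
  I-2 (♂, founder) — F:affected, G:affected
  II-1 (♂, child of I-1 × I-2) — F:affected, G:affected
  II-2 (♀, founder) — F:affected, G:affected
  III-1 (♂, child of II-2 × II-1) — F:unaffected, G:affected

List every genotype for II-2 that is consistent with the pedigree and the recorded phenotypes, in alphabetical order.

F/I-1 aff ·: Ff|FF
F/I-2 aff ·: Ff|FF
F/II-1 aff I-1×I-2: Ff
F/II-2 aff ·: Ff
F/III-1 un II-2×II-1: ff
⇒ F over [I-1,I-2,II-1,II-2,III-1]: 3 consistent
G/I-1 aff ·: Gg|GG
G/I-2 aff ·: Gg|GG
G/II-1 aff I-1×I-2: Gg|GG
G/II-2 aff ·: Gg|GG
G/III-1 aff II-2×II-1: Gg|GG
⇒ G over [I-1,I-2,II-1,II-2,III-1]: 24 consistent

II-2 ∈ {Ff GG, Ff Gg}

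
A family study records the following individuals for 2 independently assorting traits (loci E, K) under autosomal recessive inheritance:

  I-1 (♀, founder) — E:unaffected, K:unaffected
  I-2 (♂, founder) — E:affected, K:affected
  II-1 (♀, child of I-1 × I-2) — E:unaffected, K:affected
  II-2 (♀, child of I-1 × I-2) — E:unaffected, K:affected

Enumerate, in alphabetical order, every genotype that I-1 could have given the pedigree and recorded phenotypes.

I-1 ∈ {EE Kk, Ee Kk}

E/I-1 un ·: EE|Ee
E/I-2 aff ·: ee
E/II-1 un I-1×I-2: Ee
E/II-2 un I-1×I-2: Ee
⇒ E over [I-1,I-2,II-1,II-2]: 2 consistent
K/I-1 un ·: Kk
K/I-2 aff ·: kk
K/II-1 aff I-1×I-2: kk
K/II-2 aff I-1×I-2: kk
⇒ K over [I-1,I-2,II-1,II-2]: 1 consistent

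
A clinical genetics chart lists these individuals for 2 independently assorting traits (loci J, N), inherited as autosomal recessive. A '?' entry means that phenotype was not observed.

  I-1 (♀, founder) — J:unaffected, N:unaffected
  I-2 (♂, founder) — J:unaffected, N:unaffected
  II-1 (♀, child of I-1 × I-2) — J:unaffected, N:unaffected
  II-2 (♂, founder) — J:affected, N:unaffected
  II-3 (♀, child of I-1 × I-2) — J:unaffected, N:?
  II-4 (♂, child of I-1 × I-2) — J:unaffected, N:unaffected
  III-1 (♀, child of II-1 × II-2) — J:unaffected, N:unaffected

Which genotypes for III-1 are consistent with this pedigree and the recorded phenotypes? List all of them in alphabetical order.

J/I-1 un ·: JJ|Jj
J/I-2 un ·: JJ|Jj
J/II-1 un I-1×I-2: JJ|Jj
J/II-2 aff ·: jj
J/II-3 un I-1×I-2: JJ|Jj
J/II-4 un I-1×I-2: JJ|Jj
J/III-1 un II-1×II-2: Jj
⇒ J over [I-1,I-2,II-1,II-2,II-3,II-4,III-1]: 25 consistent
N/I-1 un ·: NN|Nn
N/I-2 un ·: NN|Nn
N/II-1 un I-1×I-2: NN|Nn
N/II-2 un ·: NN|Nn
N/II-3 ? I-1×I-2: NN|Nn|nn
N/II-4 un I-1×I-2: NN|Nn
N/III-1 un II-1×II-2: NN|Nn
⇒ N over [I-1,I-2,II-1,II-2,II-3,II-4,III-1]: 101 consistent

III-1 ∈ {Jj NN, Jj Nn}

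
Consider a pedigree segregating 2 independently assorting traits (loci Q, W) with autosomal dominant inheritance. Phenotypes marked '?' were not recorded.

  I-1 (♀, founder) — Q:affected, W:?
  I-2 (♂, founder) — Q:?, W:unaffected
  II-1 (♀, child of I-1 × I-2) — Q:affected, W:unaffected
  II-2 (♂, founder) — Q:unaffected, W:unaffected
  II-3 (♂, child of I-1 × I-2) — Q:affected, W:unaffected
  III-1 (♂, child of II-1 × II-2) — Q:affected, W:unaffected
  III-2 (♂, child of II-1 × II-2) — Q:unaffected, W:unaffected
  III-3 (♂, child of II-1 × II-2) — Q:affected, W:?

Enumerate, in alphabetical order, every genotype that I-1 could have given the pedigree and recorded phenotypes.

I-1 ∈ {QQ Ww, QQ ww, Qq Ww, Qq ww}

Q/I-1 aff ·: Qq|QQ
Q/I-2 ? ·: qq|Qq|QQ
Q/II-1 aff I-1×I-2: Qq
Q/II-2 un ·: qq
Q/II-3 aff I-1×I-2: Qq|QQ
Q/III-1 aff II-1×II-2: Qq
Q/III-2 un II-1×II-2: qq
Q/III-3 aff II-1×II-2: Qq
⇒ Q over [I-1,I-2,II-1,II-2,II-3,III-1,III-2,III-3]: 8 consistent
W/I-1 ? ·: ww|Ww
W/I-2 un ·: ww
W/II-1 un I-1×I-2: ww
W/II-2 un ·: ww
W/II-3 un I-1×I-2: ww
W/III-1 un II-1×II-2: ww
W/III-2 un II-1×II-2: ww
W/III-3 ? II-1×II-2: ww
⇒ W over [I-1,I-2,II-1,II-2,II-3,III-1,III-2,III-3]: 2 consistent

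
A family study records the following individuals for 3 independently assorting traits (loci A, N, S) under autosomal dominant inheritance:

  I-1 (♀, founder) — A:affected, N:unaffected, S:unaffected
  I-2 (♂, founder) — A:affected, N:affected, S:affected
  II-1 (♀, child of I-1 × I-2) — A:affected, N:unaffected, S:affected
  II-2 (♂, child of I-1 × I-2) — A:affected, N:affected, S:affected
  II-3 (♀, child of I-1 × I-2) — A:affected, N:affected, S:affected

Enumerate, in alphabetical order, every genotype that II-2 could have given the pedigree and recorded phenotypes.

II-2 ∈ {AA Nn Ss, Aa Nn Ss}

A/I-1 aff ·: Aa|AA
A/I-2 aff ·: Aa|AA
A/II-1 aff I-1×I-2: Aa|AA
A/II-2 aff I-1×I-2: Aa|AA
A/II-3 aff I-1×I-2: Aa|AA
⇒ A over [I-1,I-2,II-1,II-2,II-3]: 25 consistent
N/I-1 un ·: nn
N/I-2 aff ·: Nn
N/II-1 un I-1×I-2: nn
N/II-2 aff I-1×I-2: Nn
N/II-3 aff I-1×I-2: Nn
⇒ N over [I-1,I-2,II-1,II-2,II-3]: 1 consistent
S/I-1 un ·: ss
S/I-2 aff ·: Ss|SS
S/II-1 aff I-1×I-2: Ss
S/II-2 aff I-1×I-2: Ss
S/II-3 aff I-1×I-2: Ss
⇒ S over [I-1,I-2,II-1,II-2,II-3]: 2 consistent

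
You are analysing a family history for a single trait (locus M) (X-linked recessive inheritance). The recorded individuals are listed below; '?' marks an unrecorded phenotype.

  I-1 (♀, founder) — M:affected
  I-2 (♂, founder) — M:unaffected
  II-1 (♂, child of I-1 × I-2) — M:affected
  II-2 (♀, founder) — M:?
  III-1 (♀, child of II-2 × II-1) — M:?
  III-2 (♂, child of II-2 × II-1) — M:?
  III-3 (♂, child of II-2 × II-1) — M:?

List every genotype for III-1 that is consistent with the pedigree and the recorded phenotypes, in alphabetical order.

III-1 ∈ {X^MX^m, X^mX^m}

M/I-1 aff ·: X^mX^m
M/I-2 un ·: X^MY
M/II-1 aff I-1×I-2: X^mY
M/II-2 ? ·: X^MX^M|X^MX^m|X^mX^m
M/III-1 ? II-2×II-1: X^MX^m|X^mX^m
M/III-2 ? II-2×II-1: X^MY|X^mY
M/III-3 ? II-2×II-1: X^MY|X^mY
⇒ M over [I-1,I-2,II-1,II-2,III-1,III-2,III-3]: 10 consistent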